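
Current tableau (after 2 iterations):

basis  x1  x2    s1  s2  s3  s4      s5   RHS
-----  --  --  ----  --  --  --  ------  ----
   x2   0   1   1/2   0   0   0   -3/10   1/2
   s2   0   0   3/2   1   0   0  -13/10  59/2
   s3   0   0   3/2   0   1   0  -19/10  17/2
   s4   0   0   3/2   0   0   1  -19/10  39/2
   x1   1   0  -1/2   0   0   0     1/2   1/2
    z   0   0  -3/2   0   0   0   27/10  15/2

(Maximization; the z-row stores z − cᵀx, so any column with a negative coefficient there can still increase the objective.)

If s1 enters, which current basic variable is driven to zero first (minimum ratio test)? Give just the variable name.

Ratios: row 1 (x2): (1/2)/(1/2) = 1; row 2 (s2): (59/2)/(3/2) = 59/3; row 3 (s3): (17/2)/(3/2) = 17/3; row 4 (s4): (39/2)/(3/2) = 13; row 5 (x1): entry -1/2 ≤ 0, skip.
Minimum ratio 1 is in the x2 row, so x2 leaves.

x2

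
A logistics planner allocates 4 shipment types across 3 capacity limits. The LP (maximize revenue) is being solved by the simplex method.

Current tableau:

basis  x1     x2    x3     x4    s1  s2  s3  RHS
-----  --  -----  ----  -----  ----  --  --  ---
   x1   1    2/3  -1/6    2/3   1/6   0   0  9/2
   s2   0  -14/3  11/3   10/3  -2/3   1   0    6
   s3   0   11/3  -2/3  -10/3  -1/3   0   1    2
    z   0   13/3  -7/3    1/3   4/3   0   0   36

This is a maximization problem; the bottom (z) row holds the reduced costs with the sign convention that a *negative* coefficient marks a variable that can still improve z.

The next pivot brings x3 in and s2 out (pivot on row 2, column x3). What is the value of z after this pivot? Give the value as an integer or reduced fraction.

438/11

Minimum ratio for x3: 6/(11/3) = 18/11.
z changes by −(z-row coeff of x3)·ratio = −(-7/3)·(18/11) = 42/11.
New z = 36 + (42/11) = 438/11.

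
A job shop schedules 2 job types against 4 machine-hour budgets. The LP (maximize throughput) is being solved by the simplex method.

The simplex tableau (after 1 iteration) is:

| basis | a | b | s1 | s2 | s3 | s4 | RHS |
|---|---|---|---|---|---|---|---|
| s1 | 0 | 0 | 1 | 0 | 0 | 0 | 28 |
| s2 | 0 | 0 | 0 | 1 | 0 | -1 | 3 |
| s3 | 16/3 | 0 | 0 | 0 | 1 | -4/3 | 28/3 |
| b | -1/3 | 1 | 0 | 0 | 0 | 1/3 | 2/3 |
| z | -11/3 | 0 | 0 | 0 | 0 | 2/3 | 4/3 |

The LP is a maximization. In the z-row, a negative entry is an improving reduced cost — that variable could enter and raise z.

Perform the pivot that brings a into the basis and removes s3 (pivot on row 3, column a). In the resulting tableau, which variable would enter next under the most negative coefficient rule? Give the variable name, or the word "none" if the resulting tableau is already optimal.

s4

Pivot element 16/3. New z-row = old z-row − (-11/3)·(row 3/(16/3)).
Updated z-row coefficients: a: 0, b: 0, s1: 0, s2: 0, s3: 11/16, s4: -1/4.
The most negative is -1/4 in column s4, so s4 would enter next.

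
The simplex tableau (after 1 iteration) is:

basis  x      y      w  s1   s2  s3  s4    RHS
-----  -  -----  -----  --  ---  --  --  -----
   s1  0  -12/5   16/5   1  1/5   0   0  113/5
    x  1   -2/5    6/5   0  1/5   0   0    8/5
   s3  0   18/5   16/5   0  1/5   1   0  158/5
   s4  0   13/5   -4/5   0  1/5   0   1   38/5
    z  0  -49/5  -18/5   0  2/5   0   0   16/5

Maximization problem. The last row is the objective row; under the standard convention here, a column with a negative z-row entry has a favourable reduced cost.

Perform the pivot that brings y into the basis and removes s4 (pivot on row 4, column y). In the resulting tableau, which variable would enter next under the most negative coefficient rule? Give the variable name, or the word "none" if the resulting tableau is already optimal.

w

Pivot element 13/5. New z-row = old z-row − (-49/5)·(row 4/(13/5)).
Updated z-row coefficients: x: 0, y: 0, w: -86/13, s1: 0, s2: 15/13, s3: 0, s4: 49/13.
The most negative is -86/13 in column w, so w would enter next.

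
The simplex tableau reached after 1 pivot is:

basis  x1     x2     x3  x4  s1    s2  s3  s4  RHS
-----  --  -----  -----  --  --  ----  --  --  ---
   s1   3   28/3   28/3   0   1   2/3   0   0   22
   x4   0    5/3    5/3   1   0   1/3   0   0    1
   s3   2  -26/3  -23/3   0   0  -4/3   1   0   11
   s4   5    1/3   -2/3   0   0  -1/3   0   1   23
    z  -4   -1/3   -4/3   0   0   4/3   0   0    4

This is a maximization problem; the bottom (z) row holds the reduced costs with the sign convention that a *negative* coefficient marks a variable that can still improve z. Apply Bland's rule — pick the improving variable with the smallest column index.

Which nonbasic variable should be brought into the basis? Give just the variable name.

Objective-row coefficients: x1: -4, x2: -1/3, x3: -4/3, x4: 0, s1: 0, s2: 4/3, s3: 0, s4: 0.
Improving columns: x1, x2, x3. Bland's rule picks the smallest column index → x1.

x1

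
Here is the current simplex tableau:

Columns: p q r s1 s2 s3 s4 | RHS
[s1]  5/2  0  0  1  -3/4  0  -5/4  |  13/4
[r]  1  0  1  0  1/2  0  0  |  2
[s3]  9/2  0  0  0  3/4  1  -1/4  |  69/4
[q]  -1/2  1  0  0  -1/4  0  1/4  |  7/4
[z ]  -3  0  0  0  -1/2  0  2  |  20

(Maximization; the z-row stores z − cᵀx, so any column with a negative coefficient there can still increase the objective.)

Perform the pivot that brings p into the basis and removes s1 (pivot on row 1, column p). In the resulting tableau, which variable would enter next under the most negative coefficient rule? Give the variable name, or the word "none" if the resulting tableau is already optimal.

Pivot element 5/2. New z-row = old z-row − (-3)·(row 1/(5/2)).
Updated z-row coefficients: p: 0, q: 0, r: 0, s1: 6/5, s2: -7/5, s3: 0, s4: 1/2.
The most negative is -7/5 in column s2, so s2 would enter next.

s2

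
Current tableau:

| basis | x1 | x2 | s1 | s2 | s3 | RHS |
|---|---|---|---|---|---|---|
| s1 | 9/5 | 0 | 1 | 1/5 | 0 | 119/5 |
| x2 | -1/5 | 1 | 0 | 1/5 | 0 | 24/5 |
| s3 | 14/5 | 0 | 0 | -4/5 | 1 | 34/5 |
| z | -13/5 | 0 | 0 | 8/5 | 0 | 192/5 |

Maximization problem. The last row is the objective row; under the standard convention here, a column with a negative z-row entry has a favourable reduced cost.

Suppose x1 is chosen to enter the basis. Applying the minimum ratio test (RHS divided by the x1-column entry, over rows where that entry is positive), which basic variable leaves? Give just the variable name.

Ratios: row 1 (s1): (119/5)/(9/5) = 119/9; row 2 (x2): entry -1/5 ≤ 0, skip; row 3 (s3): (34/5)/(14/5) = 17/7.
Minimum ratio 17/7 is in the s3 row, so s3 leaves.

s3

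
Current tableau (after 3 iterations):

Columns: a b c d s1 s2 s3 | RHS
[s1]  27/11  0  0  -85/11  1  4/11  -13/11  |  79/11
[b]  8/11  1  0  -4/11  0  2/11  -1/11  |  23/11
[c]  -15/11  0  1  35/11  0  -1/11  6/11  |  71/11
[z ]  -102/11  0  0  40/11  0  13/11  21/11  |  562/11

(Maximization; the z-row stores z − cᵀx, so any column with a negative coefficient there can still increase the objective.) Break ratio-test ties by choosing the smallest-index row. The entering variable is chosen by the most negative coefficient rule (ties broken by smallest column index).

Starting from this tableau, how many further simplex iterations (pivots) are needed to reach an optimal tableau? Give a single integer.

pivot: a in, b out → z = 311/4
pivot: d in, c out → z = 819/10
No improving column remains; optimal.

2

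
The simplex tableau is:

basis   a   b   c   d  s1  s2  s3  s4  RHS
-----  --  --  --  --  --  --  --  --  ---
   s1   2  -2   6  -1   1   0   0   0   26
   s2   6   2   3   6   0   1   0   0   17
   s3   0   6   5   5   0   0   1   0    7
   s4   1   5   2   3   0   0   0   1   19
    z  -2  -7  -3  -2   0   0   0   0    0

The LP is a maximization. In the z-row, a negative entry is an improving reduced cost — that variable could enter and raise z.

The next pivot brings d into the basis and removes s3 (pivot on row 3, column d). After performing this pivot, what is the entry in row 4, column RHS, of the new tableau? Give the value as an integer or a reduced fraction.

74/5

Pivot element is row 3, column d: 5.
Normalize row 3: new (row 3, RHS) = 7/5 = 7/5.
row 4 ← row 4 − 3·(new row 3): 19 − 3·(7/5) = 74/5.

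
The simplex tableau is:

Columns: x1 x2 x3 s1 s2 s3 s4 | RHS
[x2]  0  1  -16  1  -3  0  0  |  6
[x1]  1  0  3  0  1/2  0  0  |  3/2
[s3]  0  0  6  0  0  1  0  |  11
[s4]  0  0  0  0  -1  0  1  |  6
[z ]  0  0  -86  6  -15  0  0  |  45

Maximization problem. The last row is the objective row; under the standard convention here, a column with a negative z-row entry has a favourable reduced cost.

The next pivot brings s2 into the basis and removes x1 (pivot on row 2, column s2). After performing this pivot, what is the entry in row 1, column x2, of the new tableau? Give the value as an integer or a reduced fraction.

Pivot element is row 2, column s2: 1/2.
Normalize row 2: new (row 2, x2) = 0/(1/2) = 0.
row 1 ← row 1 − (-3)·(new row 2): 1 − (-3)·0 = 1.

1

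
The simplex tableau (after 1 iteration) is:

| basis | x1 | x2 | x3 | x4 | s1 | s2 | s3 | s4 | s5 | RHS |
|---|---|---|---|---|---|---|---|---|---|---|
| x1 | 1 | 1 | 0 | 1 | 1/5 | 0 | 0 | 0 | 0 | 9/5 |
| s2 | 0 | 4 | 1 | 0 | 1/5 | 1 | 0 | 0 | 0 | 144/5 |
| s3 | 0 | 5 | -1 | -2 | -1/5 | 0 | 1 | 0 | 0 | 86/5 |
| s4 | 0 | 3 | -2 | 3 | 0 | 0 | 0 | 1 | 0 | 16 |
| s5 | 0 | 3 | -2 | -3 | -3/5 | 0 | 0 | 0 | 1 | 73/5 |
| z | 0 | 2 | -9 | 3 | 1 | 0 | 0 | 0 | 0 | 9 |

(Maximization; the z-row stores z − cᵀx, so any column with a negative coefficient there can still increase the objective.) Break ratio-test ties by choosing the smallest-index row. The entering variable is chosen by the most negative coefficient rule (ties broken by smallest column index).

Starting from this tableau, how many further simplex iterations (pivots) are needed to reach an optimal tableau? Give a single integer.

pivot: x3 in, s2 out → z = 1341/5
No improving column remains; optimal.

1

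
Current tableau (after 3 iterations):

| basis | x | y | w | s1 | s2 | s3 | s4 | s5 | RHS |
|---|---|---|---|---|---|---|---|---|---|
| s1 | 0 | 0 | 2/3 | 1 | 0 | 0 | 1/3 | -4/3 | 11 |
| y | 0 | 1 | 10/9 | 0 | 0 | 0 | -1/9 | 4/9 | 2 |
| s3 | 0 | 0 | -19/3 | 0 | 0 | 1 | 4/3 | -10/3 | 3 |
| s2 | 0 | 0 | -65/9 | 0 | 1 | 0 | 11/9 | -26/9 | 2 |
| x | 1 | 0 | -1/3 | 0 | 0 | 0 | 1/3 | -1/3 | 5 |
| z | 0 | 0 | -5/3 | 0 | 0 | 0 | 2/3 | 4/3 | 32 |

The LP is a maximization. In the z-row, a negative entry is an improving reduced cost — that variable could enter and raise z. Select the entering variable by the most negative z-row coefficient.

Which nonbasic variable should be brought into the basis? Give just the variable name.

Objective-row coefficients: x: 0, y: 0, w: -5/3, s1: 0, s2: 0, s3: 0, s4: 2/3, s5: 4/3.
The most negative is -5/3 in column w, so w enters.

w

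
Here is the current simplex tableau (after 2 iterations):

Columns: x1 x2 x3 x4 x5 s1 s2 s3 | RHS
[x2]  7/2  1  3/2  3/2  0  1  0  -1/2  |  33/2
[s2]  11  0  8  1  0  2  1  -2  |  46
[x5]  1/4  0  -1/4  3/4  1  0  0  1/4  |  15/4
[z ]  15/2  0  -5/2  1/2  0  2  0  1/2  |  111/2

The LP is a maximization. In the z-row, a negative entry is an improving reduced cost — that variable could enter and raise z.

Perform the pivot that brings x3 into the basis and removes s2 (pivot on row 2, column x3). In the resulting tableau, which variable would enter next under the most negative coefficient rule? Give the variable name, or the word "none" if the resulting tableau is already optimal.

Pivot element 8. New z-row = old z-row − (-5/2)·(row 2/8).
Updated z-row coefficients: x1: 175/16, x2: 0, x3: 0, x4: 13/16, x5: 0, s1: 21/8, s2: 5/16, s3: -1/8.
The most negative is -1/8 in column s3, so s3 would enter next.

s3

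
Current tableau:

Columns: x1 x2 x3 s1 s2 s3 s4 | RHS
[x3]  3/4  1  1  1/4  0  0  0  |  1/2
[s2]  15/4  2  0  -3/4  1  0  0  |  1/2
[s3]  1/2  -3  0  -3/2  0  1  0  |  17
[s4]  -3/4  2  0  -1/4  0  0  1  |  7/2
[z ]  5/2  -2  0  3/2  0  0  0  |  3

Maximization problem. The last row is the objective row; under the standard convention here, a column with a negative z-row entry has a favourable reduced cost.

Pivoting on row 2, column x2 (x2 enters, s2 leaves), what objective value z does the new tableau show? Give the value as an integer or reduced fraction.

7/2

Minimum ratio for x2: (1/2)/2 = 1/4.
z changes by −(z-row coeff of x2)·ratio = −(-2)·(1/4) = 1/2.
New z = 3 + (1/2) = 7/2.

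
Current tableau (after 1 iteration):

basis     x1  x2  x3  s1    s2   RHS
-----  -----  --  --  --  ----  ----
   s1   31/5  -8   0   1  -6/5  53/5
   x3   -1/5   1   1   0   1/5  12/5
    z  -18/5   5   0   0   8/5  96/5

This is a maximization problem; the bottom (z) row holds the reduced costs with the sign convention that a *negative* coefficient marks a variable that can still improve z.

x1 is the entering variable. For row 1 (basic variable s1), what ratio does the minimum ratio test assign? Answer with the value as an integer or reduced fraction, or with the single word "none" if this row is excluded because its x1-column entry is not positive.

Ratio = RHS / (x1 entry) = (53/5) / (31/5) = 53/31.

53/31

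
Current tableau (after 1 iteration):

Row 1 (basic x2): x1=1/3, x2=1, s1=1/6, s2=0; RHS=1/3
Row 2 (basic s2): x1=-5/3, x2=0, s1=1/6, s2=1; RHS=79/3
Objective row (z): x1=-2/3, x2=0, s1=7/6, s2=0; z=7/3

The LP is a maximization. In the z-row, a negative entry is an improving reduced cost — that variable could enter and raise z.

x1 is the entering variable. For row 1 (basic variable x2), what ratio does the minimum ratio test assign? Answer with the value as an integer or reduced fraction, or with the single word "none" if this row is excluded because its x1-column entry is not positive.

Ratio = RHS / (x1 entry) = (1/3) / (1/3) = 1.

1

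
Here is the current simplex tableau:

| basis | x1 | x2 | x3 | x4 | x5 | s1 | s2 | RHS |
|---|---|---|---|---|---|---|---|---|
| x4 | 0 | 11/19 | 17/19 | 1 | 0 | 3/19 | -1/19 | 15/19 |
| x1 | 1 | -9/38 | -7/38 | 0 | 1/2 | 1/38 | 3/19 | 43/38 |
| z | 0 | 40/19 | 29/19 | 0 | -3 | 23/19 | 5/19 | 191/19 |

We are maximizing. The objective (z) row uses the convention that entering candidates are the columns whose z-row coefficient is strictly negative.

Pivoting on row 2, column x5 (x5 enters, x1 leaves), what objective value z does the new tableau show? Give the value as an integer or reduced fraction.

Minimum ratio for x5: (43/38)/(1/2) = 43/19.
z changes by −(z-row coeff of x5)·ratio = −(-3)·(43/19) = 129/19.
New z = 191/19 + (129/19) = 320/19.

320/19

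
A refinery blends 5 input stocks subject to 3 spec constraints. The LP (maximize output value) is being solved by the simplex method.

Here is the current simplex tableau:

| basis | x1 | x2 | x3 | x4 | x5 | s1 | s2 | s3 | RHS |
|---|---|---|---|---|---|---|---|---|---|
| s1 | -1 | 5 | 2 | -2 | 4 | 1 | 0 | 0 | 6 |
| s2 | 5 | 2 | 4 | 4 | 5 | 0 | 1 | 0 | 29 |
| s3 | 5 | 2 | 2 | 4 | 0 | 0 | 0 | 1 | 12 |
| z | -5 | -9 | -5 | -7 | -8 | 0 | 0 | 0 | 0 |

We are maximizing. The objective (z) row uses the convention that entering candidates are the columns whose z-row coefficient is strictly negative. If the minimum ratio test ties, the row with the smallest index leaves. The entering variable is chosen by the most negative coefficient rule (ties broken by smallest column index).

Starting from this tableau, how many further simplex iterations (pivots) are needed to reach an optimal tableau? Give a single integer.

pivot: x2 in, s1 out → z = 54/5
pivot: x4 in, s3 out → z = 32
pivot: x5 in, x2 out → z = 45
No improving column remains; optimal.

3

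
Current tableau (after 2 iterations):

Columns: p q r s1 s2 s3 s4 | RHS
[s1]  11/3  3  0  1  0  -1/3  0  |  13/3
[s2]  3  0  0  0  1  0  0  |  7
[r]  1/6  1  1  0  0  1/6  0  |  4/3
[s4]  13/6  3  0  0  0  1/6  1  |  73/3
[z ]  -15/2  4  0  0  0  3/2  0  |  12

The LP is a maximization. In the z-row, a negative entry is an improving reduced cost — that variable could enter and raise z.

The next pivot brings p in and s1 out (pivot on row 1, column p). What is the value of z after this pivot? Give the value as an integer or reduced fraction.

459/22

Minimum ratio for p: (13/3)/(11/3) = 13/11.
z changes by −(z-row coeff of p)·ratio = −(-15/2)·(13/11) = 195/22.
New z = 12 + (195/22) = 459/22.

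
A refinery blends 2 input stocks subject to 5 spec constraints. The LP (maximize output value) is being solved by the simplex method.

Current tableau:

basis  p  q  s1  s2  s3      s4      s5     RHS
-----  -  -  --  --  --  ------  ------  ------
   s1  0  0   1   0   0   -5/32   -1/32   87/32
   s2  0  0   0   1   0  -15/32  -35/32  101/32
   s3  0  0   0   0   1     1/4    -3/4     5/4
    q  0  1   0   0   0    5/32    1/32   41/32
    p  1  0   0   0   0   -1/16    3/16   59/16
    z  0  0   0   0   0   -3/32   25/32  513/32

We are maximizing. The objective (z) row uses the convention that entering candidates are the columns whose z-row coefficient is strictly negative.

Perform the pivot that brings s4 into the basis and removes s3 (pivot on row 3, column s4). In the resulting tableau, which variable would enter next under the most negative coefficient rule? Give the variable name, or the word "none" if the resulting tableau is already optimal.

none

Pivot element 1/4. New z-row = old z-row − (-3/32)·(row 3/(1/4)).
Updated z-row coefficients: p: 0, q: 0, s1: 0, s2: 0, s3: 3/8, s4: 0, s5: 1/2.
No coefficient is strictly negative; the tableau after this pivot is optimal.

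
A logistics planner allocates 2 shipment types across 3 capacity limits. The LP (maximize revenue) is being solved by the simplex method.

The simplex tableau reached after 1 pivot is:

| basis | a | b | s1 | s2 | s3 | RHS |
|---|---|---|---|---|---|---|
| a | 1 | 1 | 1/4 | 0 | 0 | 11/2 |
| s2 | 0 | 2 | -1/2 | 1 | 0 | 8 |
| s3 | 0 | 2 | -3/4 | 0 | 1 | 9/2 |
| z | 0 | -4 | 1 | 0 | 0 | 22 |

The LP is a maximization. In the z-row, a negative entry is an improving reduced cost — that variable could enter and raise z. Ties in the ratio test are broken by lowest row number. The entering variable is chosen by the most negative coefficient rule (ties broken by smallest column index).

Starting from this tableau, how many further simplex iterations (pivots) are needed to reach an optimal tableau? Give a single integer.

2

pivot: b in, s3 out → z = 31
pivot: s1 in, a out → z = 168/5
No improving column remains; optimal.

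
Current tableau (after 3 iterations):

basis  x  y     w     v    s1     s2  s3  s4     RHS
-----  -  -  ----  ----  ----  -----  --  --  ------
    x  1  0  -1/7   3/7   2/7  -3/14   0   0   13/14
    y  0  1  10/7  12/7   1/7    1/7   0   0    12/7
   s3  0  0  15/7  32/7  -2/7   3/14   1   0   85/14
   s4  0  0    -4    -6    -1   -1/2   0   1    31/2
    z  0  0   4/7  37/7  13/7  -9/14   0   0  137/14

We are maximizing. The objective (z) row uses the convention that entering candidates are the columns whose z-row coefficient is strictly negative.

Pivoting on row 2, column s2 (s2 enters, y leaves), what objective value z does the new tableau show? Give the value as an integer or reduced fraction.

35/2

Minimum ratio for s2: (12/7)/(1/7) = 12.
z changes by −(z-row coeff of s2)·ratio = −(-9/14)·12 = 54/7.
New z = 137/14 + (54/7) = 35/2.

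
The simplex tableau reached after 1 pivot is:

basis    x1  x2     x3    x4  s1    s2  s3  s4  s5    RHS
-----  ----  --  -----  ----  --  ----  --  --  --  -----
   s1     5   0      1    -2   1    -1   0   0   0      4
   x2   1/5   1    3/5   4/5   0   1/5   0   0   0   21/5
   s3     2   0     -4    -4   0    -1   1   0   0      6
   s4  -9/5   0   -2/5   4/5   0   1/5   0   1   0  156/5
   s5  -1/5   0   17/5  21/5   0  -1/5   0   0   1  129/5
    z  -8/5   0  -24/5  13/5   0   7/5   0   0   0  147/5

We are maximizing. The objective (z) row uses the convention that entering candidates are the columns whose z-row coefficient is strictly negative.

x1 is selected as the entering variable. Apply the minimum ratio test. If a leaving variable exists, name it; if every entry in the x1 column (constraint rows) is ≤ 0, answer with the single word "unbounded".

s1

Ratios: row 1 (s1): 4/5 = 4/5; row 2 (x2): (21/5)/(1/5) = 21; row 3 (s3): 6/2 = 3; row 4 (s4): entry -9/5 ≤ 0, skip; row 5 (s5): entry -1/5 ≤ 0, skip.
Minimum ratio is in the s1 row, so s1 leaves.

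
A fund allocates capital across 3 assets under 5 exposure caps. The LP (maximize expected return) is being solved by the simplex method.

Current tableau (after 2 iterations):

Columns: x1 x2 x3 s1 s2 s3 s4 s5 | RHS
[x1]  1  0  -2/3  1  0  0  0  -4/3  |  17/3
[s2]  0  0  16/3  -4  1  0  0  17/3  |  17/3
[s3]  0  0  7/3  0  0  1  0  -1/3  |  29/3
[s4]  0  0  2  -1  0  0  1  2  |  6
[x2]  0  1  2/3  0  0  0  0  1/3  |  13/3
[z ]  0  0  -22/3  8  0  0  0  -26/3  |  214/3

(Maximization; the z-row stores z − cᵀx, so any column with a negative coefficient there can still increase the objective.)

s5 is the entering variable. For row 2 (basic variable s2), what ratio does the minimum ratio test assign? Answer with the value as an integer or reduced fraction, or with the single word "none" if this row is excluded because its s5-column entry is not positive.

1

Ratio = RHS / (s5 entry) = (17/3) / (17/3) = 1.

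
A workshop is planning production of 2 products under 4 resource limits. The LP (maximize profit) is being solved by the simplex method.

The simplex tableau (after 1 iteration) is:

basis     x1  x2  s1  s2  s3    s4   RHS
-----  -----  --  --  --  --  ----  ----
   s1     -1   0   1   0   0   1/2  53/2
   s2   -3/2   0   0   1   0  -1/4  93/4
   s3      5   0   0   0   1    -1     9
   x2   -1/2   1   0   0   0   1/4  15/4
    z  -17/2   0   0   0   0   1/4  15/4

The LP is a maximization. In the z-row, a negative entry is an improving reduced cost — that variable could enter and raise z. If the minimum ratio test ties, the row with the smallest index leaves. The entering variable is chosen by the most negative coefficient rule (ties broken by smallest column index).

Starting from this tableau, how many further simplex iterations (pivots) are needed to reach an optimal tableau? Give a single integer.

2

pivot: x1 in, s3 out → z = 381/20
pivot: s4 in, x2 out → z = 64
No improving column remains; optimal.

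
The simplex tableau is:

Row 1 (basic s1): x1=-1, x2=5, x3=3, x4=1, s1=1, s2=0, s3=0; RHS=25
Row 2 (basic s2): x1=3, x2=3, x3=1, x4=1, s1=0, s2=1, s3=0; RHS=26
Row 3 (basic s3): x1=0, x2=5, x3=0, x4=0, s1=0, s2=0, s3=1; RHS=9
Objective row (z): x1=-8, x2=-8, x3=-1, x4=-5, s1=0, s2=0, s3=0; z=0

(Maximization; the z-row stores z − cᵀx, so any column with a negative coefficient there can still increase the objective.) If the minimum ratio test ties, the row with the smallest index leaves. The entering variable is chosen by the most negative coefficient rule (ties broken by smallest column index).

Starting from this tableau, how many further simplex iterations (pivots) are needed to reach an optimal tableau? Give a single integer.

pivot: x1 in, s2 out → z = 208/3
pivot: x4 in, s1 out → z = 513/4
No improving column remains; optimal.

2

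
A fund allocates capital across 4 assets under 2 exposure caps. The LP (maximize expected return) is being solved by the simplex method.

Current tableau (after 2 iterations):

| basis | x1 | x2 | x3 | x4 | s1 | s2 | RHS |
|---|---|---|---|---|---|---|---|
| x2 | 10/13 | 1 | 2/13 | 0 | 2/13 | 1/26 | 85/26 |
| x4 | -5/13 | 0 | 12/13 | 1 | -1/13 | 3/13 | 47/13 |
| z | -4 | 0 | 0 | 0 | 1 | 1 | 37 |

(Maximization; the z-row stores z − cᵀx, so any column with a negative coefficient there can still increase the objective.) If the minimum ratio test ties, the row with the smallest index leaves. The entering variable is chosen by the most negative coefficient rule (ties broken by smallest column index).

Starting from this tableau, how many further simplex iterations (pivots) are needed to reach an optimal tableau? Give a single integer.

pivot: x1 in, x2 out → z = 54
No improving column remains; optimal.

1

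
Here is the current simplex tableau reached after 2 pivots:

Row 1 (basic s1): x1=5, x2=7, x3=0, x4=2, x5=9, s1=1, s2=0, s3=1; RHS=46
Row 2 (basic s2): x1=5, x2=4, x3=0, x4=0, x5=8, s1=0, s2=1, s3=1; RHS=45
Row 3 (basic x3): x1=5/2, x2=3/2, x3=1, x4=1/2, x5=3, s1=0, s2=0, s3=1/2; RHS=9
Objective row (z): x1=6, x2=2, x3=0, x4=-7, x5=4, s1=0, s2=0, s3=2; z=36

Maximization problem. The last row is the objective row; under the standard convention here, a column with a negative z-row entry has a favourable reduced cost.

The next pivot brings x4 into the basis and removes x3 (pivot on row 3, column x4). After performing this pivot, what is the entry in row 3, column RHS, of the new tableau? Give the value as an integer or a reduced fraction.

18

Pivot element is row 3, column x4: 1/2.
Normalize row 3: new (row 3, RHS) = 9/(1/2) = 18.
Row 3 is the pivot row, so the entry is 18.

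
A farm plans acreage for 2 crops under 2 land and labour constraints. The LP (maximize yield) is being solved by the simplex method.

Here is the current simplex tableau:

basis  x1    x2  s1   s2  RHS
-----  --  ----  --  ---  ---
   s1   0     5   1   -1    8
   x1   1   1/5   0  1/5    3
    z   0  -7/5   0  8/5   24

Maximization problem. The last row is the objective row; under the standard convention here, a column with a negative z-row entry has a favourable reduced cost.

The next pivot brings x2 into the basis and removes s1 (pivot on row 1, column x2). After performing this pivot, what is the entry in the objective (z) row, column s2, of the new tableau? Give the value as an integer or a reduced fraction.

33/25

Pivot element is row 1, column x2: 5.
Normalize row 1: new (row 1, s2) = (-1)/5 = -1/5.
z-row ← z-row − (-7/5)·(new row 1): 8/5 − (-7/5)·(-1/5) = 33/25.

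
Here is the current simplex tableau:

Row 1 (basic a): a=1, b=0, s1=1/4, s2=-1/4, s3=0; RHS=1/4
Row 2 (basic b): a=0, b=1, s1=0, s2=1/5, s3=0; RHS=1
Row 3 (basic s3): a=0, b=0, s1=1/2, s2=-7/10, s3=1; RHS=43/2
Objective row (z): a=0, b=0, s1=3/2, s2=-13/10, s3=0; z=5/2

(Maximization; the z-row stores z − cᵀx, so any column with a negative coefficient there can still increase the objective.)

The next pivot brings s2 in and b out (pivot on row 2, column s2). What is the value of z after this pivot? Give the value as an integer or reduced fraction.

Minimum ratio for s2: 1/(1/5) = 5.
z changes by −(z-row coeff of s2)·ratio = −(-13/10)·5 = 13/2.
New z = 5/2 + (13/2) = 9.

9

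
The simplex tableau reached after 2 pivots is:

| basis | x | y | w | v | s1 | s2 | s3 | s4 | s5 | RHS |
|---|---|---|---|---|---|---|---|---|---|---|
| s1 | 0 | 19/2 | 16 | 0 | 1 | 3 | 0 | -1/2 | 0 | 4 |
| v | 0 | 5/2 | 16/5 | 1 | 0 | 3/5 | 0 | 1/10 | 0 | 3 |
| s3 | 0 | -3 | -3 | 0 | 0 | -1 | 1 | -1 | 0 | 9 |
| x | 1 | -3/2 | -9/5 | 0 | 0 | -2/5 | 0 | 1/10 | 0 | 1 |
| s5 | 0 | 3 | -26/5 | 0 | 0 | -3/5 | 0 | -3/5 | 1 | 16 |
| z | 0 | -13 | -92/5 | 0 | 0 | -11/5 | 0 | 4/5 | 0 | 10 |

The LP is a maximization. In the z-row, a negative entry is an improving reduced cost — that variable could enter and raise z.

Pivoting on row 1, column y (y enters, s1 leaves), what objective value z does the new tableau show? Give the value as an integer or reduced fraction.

294/19

Minimum ratio for y: 4/(19/2) = 8/19.
z changes by −(z-row coeff of y)·ratio = −(-13)·(8/19) = 104/19.
New z = 10 + (104/19) = 294/19.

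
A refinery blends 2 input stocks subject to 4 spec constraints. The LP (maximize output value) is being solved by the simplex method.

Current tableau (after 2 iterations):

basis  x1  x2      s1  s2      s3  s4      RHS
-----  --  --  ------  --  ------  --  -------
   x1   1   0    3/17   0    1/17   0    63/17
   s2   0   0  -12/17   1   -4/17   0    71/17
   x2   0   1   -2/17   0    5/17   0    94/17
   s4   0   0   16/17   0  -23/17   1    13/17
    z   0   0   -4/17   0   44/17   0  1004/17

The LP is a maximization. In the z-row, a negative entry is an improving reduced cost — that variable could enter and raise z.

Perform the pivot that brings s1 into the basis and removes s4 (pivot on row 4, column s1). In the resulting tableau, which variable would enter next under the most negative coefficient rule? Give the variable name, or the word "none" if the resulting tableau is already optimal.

none

Pivot element 16/17. New z-row = old z-row − (-4/17)·(row 4/(16/17)).
Updated z-row coefficients: x1: 0, x2: 0, s1: 0, s2: 0, s3: 9/4, s4: 1/4.
No coefficient is strictly negative; the tableau after this pivot is optimal.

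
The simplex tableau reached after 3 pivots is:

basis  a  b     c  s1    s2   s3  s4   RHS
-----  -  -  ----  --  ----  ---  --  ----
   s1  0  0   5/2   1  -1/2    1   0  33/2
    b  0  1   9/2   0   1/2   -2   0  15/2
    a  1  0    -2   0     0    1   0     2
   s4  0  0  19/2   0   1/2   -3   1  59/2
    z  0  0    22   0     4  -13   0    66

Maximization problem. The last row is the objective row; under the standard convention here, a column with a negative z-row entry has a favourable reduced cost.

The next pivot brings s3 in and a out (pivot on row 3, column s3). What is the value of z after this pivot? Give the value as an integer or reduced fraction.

Minimum ratio for s3: 2/1 = 2.
z changes by −(z-row coeff of s3)·ratio = −(-13)·2 = 26.
New z = 66 + 26 = 92.

92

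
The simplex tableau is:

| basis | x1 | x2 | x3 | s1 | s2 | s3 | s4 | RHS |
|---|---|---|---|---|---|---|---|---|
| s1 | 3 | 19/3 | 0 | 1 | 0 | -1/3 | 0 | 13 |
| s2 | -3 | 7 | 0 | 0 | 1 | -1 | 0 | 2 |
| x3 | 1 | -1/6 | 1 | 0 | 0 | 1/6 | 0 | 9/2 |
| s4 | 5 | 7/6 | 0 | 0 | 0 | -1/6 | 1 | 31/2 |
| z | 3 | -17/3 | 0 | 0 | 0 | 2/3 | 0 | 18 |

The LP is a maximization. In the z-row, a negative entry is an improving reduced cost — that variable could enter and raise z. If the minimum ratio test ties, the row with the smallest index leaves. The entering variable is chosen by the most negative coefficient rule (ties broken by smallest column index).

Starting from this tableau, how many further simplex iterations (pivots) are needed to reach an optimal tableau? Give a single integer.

2

pivot: x2 in, s2 out → z = 412/21
pivot: s3 in, s1 out → z = 269/12
No improving column remains; optimal.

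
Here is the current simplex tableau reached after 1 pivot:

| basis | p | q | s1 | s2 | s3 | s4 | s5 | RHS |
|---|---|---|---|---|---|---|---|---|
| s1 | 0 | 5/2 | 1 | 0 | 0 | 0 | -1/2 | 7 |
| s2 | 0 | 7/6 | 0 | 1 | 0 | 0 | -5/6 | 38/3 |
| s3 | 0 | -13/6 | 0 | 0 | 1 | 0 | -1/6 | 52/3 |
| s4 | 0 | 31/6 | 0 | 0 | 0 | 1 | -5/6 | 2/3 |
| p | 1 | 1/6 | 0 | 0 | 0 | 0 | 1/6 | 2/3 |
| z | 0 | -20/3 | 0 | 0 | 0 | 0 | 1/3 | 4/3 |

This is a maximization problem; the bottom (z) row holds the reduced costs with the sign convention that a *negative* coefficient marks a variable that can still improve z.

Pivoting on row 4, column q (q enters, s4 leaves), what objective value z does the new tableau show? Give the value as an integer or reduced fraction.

Minimum ratio for q: (2/3)/(31/6) = 4/31.
z changes by −(z-row coeff of q)·ratio = −(-20/3)·(4/31) = 80/93.
New z = 4/3 + (80/93) = 68/31.

68/31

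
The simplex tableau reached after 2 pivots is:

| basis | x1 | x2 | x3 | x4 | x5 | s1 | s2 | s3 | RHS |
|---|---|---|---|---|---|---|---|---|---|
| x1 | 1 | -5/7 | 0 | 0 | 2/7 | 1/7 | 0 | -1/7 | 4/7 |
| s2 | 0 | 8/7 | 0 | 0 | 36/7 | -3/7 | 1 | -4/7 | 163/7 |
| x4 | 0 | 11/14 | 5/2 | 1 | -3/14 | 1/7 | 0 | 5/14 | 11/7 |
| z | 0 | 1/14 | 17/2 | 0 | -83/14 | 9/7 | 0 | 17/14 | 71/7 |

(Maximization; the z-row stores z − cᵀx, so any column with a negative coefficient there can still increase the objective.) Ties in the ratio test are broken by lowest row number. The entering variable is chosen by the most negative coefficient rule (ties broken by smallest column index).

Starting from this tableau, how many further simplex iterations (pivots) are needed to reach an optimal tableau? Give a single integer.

pivot: x5 in, x1 out → z = 22
pivot: x2 in, s2 out → z = 1999/56
No improving column remains; optimal.

2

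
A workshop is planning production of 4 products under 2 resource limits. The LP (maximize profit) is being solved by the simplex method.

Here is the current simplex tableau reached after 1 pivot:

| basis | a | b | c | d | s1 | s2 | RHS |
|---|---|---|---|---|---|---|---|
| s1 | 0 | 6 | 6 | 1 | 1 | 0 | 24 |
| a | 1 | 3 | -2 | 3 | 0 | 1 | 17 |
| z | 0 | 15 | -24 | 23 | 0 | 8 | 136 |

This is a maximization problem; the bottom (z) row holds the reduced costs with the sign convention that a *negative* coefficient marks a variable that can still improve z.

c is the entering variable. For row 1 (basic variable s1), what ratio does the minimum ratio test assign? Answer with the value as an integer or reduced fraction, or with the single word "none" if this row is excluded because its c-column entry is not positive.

4

Ratio = RHS / (c entry) = 24 / 6 = 4.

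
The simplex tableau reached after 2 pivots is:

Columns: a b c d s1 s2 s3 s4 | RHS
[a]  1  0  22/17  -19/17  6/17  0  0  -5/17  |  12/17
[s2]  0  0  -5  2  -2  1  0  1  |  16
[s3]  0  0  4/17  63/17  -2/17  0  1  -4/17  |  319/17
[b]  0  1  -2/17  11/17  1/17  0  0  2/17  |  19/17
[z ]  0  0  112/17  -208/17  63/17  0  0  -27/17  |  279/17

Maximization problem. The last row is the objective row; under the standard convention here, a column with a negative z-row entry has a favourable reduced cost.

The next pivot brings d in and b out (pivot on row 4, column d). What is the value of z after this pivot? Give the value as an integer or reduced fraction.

Minimum ratio for d: (19/17)/(11/17) = 19/11.
z changes by −(z-row coeff of d)·ratio = −(-208/17)·(19/11) = 3952/187.
New z = 279/17 + (3952/187) = 413/11.

413/11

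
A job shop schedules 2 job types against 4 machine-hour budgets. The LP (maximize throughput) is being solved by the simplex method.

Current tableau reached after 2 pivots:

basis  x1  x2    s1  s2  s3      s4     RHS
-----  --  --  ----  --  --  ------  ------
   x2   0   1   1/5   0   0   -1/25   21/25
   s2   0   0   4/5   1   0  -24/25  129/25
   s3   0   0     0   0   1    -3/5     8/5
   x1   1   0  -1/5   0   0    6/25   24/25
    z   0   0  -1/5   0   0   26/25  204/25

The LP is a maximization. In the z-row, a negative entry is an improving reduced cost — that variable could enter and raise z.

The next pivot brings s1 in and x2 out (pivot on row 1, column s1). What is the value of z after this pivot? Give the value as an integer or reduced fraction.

Minimum ratio for s1: (21/25)/(1/5) = 21/5.
z changes by −(z-row coeff of s1)·ratio = −(-1/5)·(21/5) = 21/25.
New z = 204/25 + (21/25) = 9.

9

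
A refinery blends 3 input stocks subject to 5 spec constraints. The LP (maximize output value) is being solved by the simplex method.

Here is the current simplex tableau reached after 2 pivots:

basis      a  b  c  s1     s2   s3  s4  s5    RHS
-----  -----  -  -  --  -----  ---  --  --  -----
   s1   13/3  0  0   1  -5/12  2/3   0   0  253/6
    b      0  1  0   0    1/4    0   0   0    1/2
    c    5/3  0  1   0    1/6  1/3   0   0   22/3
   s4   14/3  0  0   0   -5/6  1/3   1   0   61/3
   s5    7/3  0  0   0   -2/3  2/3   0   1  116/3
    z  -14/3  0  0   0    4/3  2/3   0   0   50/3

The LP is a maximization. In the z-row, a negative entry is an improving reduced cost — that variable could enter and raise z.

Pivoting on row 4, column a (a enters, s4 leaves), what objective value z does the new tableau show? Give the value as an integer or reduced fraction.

Minimum ratio for a: (61/3)/(14/3) = 61/14.
z changes by −(z-row coeff of a)·ratio = −(-14/3)·(61/14) = 61/3.
New z = 50/3 + (61/3) = 37.

37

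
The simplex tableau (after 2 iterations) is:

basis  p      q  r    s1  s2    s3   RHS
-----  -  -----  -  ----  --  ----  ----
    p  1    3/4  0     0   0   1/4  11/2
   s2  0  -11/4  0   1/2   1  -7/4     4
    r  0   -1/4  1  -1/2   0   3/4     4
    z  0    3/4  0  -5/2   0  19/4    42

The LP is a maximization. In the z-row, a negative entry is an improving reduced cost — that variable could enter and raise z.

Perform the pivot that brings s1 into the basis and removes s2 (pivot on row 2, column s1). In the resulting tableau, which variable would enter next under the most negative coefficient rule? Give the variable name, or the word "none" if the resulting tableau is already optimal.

Pivot element 1/2. New z-row = old z-row − (-5/2)·(row 2/(1/2)).
Updated z-row coefficients: p: 0, q: -13, r: 0, s1: 0, s2: 5, s3: -4.
The most negative is -13 in column q, so q would enter next.

q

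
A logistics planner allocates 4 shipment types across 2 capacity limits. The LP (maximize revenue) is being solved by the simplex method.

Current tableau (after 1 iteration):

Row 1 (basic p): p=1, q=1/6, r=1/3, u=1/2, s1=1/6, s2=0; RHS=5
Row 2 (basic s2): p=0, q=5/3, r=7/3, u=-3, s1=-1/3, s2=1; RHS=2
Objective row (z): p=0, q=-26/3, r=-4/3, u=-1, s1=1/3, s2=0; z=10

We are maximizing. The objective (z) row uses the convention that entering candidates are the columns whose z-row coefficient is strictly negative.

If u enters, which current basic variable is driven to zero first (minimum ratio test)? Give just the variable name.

Ratios: row 1 (p): 5/(1/2) = 10; row 2 (s2): entry -3 ≤ 0, skip.
Minimum ratio 10 is in the p row, so p leaves.

p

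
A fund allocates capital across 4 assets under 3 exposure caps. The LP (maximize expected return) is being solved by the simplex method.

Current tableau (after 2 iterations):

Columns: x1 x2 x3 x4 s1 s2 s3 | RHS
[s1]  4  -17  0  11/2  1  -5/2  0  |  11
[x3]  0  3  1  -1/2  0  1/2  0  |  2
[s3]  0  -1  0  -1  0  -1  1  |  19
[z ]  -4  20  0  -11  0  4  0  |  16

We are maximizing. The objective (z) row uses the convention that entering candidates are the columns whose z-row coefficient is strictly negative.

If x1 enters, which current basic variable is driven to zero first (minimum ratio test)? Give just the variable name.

Ratios: row 1 (s1): 11/4 = 11/4; row 2 (x3): entry 0 ≤ 0, skip; row 3 (s3): entry 0 ≤ 0, skip.
Minimum ratio 11/4 is in the s1 row, so s1 leaves.

s1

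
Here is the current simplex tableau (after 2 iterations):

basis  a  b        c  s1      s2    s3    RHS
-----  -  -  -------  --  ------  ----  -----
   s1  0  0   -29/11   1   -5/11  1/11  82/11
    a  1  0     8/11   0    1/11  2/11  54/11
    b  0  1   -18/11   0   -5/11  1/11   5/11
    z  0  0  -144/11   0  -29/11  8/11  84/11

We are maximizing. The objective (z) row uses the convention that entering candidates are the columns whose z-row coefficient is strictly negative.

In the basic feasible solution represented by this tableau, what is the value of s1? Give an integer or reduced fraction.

s1 is basic (row 1); its value is the RHS of that row: 82/11.

82/11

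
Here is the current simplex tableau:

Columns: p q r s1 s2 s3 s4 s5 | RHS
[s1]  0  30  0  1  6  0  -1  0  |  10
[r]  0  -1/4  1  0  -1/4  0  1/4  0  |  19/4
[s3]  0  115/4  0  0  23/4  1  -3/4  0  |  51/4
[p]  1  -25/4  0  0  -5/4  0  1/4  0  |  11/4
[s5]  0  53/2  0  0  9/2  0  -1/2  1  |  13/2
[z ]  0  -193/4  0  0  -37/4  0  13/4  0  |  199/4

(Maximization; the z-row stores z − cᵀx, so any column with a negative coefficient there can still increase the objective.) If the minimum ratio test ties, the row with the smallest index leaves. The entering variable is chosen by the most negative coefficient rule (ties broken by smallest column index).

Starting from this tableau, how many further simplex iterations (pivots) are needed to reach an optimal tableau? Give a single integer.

pivot: q in, s5 out → z = 3264/53
pivot: s2 in, q out → z = 568/9
No improving column remains; optimal.

2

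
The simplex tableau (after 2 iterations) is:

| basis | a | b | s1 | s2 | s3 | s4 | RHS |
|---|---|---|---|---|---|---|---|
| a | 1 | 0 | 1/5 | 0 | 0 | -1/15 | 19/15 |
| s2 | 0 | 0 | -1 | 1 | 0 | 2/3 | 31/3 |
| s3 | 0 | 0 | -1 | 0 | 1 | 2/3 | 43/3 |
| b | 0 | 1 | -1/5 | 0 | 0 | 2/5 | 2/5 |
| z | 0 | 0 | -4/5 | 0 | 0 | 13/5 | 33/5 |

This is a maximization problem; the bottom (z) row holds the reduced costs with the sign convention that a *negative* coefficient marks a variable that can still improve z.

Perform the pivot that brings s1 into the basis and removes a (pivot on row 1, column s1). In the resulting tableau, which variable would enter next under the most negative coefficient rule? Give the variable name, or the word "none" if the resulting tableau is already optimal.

none

Pivot element 1/5. New z-row = old z-row − (-4/5)·(row 1/(1/5)).
Updated z-row coefficients: a: 4, b: 0, s1: 0, s2: 0, s3: 0, s4: 7/3.
No coefficient is strictly negative; the tableau after this pivot is optimal.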